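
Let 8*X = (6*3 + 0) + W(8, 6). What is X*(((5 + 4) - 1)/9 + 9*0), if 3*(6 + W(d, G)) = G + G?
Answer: 16/9 ≈ 1.7778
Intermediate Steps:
W(d, G) = -6 + 2*G/3 (W(d, G) = -6 + (G + G)/3 = -6 + (2*G)/3 = -6 + 2*G/3)
X = 2 (X = ((6*3 + 0) + (-6 + (⅔)*6))/8 = ((18 + 0) + (-6 + 4))/8 = (18 - 2)/8 = (⅛)*16 = 2)
X*(((5 + 4) - 1)/9 + 9*0) = 2*(((5 + 4) - 1)/9 + 9*0) = 2*((9 - 1)*(⅑) + 0) = 2*(8*(⅑) + 0) = 2*(8/9 + 0) = 2*(8/9) = 16/9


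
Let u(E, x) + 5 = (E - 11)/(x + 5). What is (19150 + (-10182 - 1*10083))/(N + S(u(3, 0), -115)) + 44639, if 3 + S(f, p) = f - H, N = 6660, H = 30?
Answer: 1477634603/33102 ≈ 44639.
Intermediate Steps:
u(E, x) = -5 + (-11 + E)/(5 + x) (u(E, x) = -5 + (E - 11)/(x + 5) = -5 + (-11 + E)/(5 + x))
S(f, p) = -33 + f (S(f, p) = -3 + (f - 1*30) = -3 + (f - 30) = -3 + (-30 + f) = -33 + f)
(19150 + (-10182 - 1*10083))/(N + S(u(3, 0), -115)) + 44639 = (19150 + (-10182 - 1*10083))/(6660 + (-33 + (-36 + 3 - 5*0)/(5 + 0))) + 44639 = (19150 + (-10182 - 10083))/(6660 + (-33 + (-36 + 3 + 0)/5)) + 44639 = (19150 - 20265)/(6660 + (-33 + (1/5)*(-33))) + 44639 = -1115/(6660 + (-33 - 33/5)) + 44639 = -1115/(6660 - 198/5) + 44639 = -1115/33102/5 + 44639 = -1115*5/33102 + 44639 = -5575/33102 + 44639 = 1477634603/33102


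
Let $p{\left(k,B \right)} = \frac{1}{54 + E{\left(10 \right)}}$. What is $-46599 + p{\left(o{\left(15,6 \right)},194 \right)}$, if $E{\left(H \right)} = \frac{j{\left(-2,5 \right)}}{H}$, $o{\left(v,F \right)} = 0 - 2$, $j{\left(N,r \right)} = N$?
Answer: $- \frac{12535126}{269} \approx -46599.0$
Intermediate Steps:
$o{\left(v,F \right)} = -2$
$E{\left(H \right)} = - \frac{2}{H}$
$p{\left(k,B \right)} = \frac{5}{269}$ ($p{\left(k,B \right)} = \frac{1}{54 - \frac{2}{10}} = \frac{1}{54 - \frac{1}{5}} = \frac{1}{\frac{269}{5}} = \frac{5}{269}$)
$-46599 + p{\left(o{\left(15,6 \right)},194 \right)} = -46599 + \frac{5}{269} = - \frac{12535126}{269}$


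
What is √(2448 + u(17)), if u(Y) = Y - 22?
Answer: √2443 ≈ 49.427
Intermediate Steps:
u(Y) = -22 + Y
√(2448 + u(17)) = √(2448 + (-22 + 17)) = √(2448 - 5) = √2443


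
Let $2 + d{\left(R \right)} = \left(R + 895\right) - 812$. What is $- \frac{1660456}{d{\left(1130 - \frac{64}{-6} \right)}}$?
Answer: $- \frac{4981368}{3665} \approx -1359.2$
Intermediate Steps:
$d{\left(R \right)} = 81 + R$ ($d{\left(R \right)} = -2 + \left(\left(R + 895\right) - 812\right) = -2 + \left(\left(895 + R\right) - 812\right) = -2 + \left(83 + R\right) = 81 + R$)
$- \frac{1660456}{d{\left(1130 - \frac{64}{-6} \right)}} = - \frac{1660456}{81 + \left(1130 - \frac{64}{-6}\right)} = - \frac{1660456}{81 + \left(1130 - - \frac{32}{3}\right)} = - \frac{1660456}{81 + \left(1130 + \frac{32}{3}\right)} = - \frac{1660456}{81 + \frac{3422}{3}} = - \frac{1660456}{\frac{3665}{3}} = \left(-1660456\right) \frac{3}{3665} = - \frac{4981368}{3665}$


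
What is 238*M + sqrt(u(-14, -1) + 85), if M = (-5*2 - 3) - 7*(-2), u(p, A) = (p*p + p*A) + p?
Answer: 238 + sqrt(281) ≈ 254.76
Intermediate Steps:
u(p, A) = p + p**2 + A*p (u(p, A) = (p**2 + A*p) + p = p + p**2 + A*p)
M = 1 (M = (-10 - 3) + 14 = -13 + 14 = 1)
238*M + sqrt(u(-14, -1) + 85) = 238*1 + sqrt(-14*(1 - 1 - 14) + 85) = 238 + sqrt(-14*(-14) + 85) = 238 + sqrt(196 + 85) = 238 + sqrt(281)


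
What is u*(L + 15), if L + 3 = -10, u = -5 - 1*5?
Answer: -20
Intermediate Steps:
u = -10 (u = -5 - 5 = -10)
L = -13 (L = -3 - 10 = -13)
u*(L + 15) = -10*(-13 + 15) = -10*2 = -20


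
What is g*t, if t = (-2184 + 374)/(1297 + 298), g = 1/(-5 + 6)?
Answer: -362/319 ≈ -1.1348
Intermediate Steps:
g = 1 (g = 1/1 = 1)
t = -362/319 (t = -1810/1595 = -1810*1/1595 = -362/319 ≈ -1.1348)
g*t = 1*(-362/319) = -362/319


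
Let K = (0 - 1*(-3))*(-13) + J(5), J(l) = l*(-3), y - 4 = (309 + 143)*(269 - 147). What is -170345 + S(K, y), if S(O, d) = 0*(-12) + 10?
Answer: -170335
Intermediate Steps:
y = 55148 (y = 4 + (309 + 143)*(269 - 147) = 4 + 452*122 = 4 + 55144 = 55148)
J(l) = -3*l
K = -54 (K = (0 - 1*(-3))*(-13) - 3*5 = (0 + 3)*(-13) - 15 = 3*(-13) - 15 = -39 - 15 = -54)
S(O, d) = 10 (S(O, d) = 0 + 10 = 10)
-170345 + S(K, y) = -170345 + 10 = -170335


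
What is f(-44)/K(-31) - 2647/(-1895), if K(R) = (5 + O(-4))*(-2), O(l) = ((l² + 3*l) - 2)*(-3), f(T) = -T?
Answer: 44337/1895 ≈ 23.397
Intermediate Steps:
O(l) = 6 - 9*l - 3*l² (O(l) = (-2 + l² + 3*l)*(-3) = 6 - 9*l - 3*l²)
K(R) = 2 (K(R) = (5 + (6 - 9*(-4) - 3*(-4)²))*(-2) = (5 + (6 + 36 - 3*16))*(-2) = (5 + (6 + 36 - 48))*(-2) = (5 - 6)*(-2) = -1*(-2) = 2)
f(-44)/K(-31) - 2647/(-1895) = -1*(-44)/2 - 2647/(-1895) = 44*(½) - 2647*(-1/1895) = 22 + 2647/1895 = 44337/1895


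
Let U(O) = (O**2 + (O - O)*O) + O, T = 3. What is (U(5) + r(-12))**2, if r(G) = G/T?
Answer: 676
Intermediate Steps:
U(O) = O + O**2 (U(O) = (O**2 + 0*O) + O = (O**2 + 0) + O = O**2 + O = O + O**2)
r(G) = G/3
(U(5) + r(-12))**2 = (5*(1 + 5) + (1/3)*(-12))**2 = (5*6 - 4)**2 = (30 - 4)**2 = 26**2 = 676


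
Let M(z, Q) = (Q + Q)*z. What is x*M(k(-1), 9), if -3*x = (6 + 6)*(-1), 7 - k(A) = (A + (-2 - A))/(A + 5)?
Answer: 540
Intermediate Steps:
k(A) = 7 + 2/(5 + A) (k(A) = 7 - (A + (-2 - A))/(A + 5) = 7 - (-2)/(5 + A) = 7 + 2/(5 + A))
x = 4 (x = -(6 + 6)*(-1)/3 = -4*(-1) = -⅓*(-12) = 4)
M(z, Q) = 2*Q*z (M(z, Q) = (2*Q)*z = 2*Q*z)
x*M(k(-1), 9) = 4*(2*9*((37 + 7*(-1))/(5 - 1))) = 4*(2*9*((37 - 7)/4)) = 4*(2*9*((¼)*30)) = 4*(2*9*(15/2)) = 4*135 = 540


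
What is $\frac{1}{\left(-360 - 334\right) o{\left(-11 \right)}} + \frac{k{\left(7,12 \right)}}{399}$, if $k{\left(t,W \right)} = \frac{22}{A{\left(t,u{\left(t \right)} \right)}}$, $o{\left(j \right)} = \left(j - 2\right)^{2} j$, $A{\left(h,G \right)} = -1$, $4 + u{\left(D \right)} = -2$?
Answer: $- \frac{28382813}{514768254} \approx -0.055137$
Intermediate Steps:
$u{\left(D \right)} = -6$ ($u{\left(D \right)} = -4 - 2 = -6$)
$o{\left(j \right)} = j \left(-2 + j\right)^{2}$ ($o{\left(j \right)} = \left(-2 + j\right)^{2} j = j \left(-2 + j\right)^{2}$)
$k{\left(t,W \right)} = -22$ ($k{\left(t,W \right)} = \frac{22}{-1} = 22 \left(-1\right) = -22$)
$\frac{1}{\left(-360 - 334\right) o{\left(-11 \right)}} + \frac{k{\left(7,12 \right)}}{399} = \frac{1}{\left(-360 - 334\right) \left(- 11 \left(-2 - 11\right)^{2}\right)} - \frac{22}{399} = \frac{1}{\left(-694\right) \left(- 11 \left(-13\right)^{2}\right)} - \frac{22}{399} = - \frac{1}{694 \left(\left(-11\right) 169\right)} - \frac{22}{399} = - \frac{1}{694 \left(-1859\right)} - \frac{22}{399} = \left(- \frac{1}{694}\right) \left(- \frac{1}{1859}\right) - \frac{22}{399} = \frac{1}{1290146} - \frac{22}{399} = - \frac{28382813}{514768254}$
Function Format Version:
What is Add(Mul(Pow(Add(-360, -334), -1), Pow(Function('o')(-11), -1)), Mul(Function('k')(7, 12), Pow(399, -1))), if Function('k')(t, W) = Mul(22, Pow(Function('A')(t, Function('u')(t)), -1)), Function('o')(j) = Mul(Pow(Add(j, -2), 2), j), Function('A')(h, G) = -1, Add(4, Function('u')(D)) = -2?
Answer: Rational(-28382813, 514768254) ≈ -0.055137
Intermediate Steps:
Function('u')(D) = -6 (Function('u')(D) = Add(-4, -2) = -6)
Function('o')(j) = Mul(j, Pow(Add(-2, j), 2)) (Function('o')(j) = Mul(Pow(Add(-2, j), 2), j) = Mul(j, Pow(Add(-2, j), 2)))
Function('k')(t, W) = -22 (Function('k')(t, W) = Mul(22, Pow(-1, -1)) = Mul(22, -1) = -22)
Add(Mul(Pow(Add(-360, -334), -1), Pow(Function('o')(-11), -1)), Mul(Function('k')(7, 12), Pow(399, -1))) = Add(Mul(Pow(Add(-360, -334), -1), Pow(Mul(-11, Pow(Add(-2, -11), 2)), -1)), Mul(-22, Pow(399, -1))) = Add(Mul(Pow(-694, -1), Pow(Mul(-11, Pow(-13, 2)), -1)), Mul(-22, Rational(1, 399))) = Add(Mul(Rational(-1, 694), Pow(Mul(-11, 169), -1)), Rational(-22, 399)) = Add(Mul(Rational(-1, 694), Pow(-1859, -1)), Rational(-22, 399)) = Add(Mul(Rational(-1, 694), Rational(-1, 1859)), Rational(-22, 399)) = Add(Rational(1, 1290146), Rational(-22, 399)) = Rational(-28382813, 514768254)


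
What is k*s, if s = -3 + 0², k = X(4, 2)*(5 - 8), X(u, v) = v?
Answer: 18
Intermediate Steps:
k = -6 (k = 2*(5 - 8) = 2*(-3) = -6)
s = -3 (s = -3 + 0 = -3)
k*s = -6*(-3) = 18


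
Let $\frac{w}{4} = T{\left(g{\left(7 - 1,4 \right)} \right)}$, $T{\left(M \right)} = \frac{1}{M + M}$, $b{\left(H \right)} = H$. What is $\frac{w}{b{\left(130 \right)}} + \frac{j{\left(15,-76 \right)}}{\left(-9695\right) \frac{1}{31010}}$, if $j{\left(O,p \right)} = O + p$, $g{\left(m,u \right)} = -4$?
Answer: $\frac{14051683}{72020} \approx 195.11$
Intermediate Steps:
$T{\left(M \right)} = \frac{1}{2 M}$
$w = - \frac{1}{2}$ ($w = 4 \frac{1}{2 \left(-4\right)} = 4 \cdot \frac{1}{2} \left(- \frac{1}{4}\right) = 4 \left(- \frac{1}{8}\right) = - \frac{1}{2} \approx -0.5$)
$\frac{w}{b{\left(130 \right)}} + \frac{j{\left(15,-76 \right)}}{\left(-9695\right) \frac{1}{31010}} = - \frac{1}{2 \cdot 130} + \frac{15 - 76}{\left(-9695\right) \frac{1}{31010}} = \left(- \frac{1}{2}\right) \frac{1}{130} - \frac{61}{\left(-9695\right) \frac{1}{31010}} = - \frac{1}{260} - \frac{61}{- \frac{277}{886}} = - \frac{1}{260} - - \frac{54046}{277} = - \frac{1}{260} + \frac{54046}{277} = \frac{14051683}{72020}$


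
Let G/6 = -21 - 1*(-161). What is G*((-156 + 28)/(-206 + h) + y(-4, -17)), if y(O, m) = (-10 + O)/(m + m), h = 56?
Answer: 90328/85 ≈ 1062.7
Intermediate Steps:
y(O, m) = (-10 + O)/(2*m) (y(O, m) = (-10 + O)/((2*m)) = (-10 + O)*(1/(2*m)) = (-10 + O)/(2*m))
G = 840 (G = 6*(-21 - 1*(-161)) = 6*(-21 + 161) = 6*140 = 840)
G*((-156 + 28)/(-206 + h) + y(-4, -17)) = 840*((-156 + 28)/(-206 + 56) + (½)*(-10 - 4)/(-17)) = 840*(-128/(-150) + (½)*(-1/17)*(-14)) = 840*(-128*(-1/150) + 7/17) = 840*(64/75 + 7/17) = 840*(1613/1275) = 90328/85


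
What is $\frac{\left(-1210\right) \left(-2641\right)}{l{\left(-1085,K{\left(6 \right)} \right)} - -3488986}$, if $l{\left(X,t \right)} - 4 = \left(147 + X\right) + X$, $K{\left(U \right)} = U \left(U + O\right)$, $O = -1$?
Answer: $\frac{290510}{316997} \approx 0.91644$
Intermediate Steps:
$K{\left(U \right)} = U \left(-1 + U\right)$ ($K{\left(U \right)} = U \left(U - 1\right) = U \left(-1 + U\right)$)
$l{\left(X,t \right)} = 151 + 2 X$ ($l{\left(X,t \right)} = 4 + \left(\left(147 + X\right) + X\right) = 4 + \left(147 + 2 X\right) = 151 + 2 X$)
$\frac{\left(-1210\right) \left(-2641\right)}{l{\left(-1085,K{\left(6 \right)} \right)} - -3488986} = \frac{\left(-1210\right) \left(-2641\right)}{\left(151 + 2 \left(-1085\right)\right) - -3488986} = \frac{3195610}{\left(151 - 2170\right) + 3488986} = \frac{3195610}{-2019 + 3488986} = \frac{3195610}{3486967} = 3195610 \cdot \frac{1}{3486967} = \frac{290510}{316997}$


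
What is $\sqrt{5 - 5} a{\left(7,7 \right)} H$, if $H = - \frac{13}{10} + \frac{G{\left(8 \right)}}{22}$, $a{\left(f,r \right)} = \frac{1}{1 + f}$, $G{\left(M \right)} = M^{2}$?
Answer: $0$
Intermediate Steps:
$H = \frac{177}{110}$ ($H = - \frac{13}{10} + \frac{8^{2}}{22} = \left(-13\right) \frac{1}{10} + 64 \cdot \frac{1}{22} = - \frac{13}{10} + \frac{32}{11} = \frac{177}{110} \approx 1.6091$)
$\sqrt{5 - 5} a{\left(7,7 \right)} H = \frac{\sqrt{5 - 5}}{1 + 7} \cdot \frac{177}{110} = \frac{\sqrt{0}}{8} \cdot \frac{177}{110} = 0 \cdot \frac{1}{8} \cdot \frac{177}{110} = 0 \cdot \frac{177}{110} = 0$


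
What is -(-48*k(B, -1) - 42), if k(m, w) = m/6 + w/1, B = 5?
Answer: 34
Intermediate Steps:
k(m, w) = w + m/6 (k(m, w) = m*(⅙) + w*1 = m/6 + w = w + m/6)
-(-48*k(B, -1) - 42) = -(-48*(-1 + (⅙)*5) - 42) = -(-48*(-1 + ⅚) - 42) = -(-48*(-⅙) - 42) = -(8 - 42) = -1*(-34) = 34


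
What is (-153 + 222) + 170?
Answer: 239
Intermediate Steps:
(-153 + 222) + 170 = 69 + 170 = 239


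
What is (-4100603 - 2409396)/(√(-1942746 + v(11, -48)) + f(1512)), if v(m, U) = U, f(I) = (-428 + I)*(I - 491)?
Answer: -3602516266618/612464247245 + 19529997*I*√215866/1224928494490 ≈ -5.882 + 0.0074077*I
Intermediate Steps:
f(I) = (-491 + I)*(-428 + I) (f(I) = (-428 + I)*(-491 + I) = (-491 + I)*(-428 + I))
(-4100603 - 2409396)/(√(-1942746 + v(11, -48)) + f(1512)) = (-4100603 - 2409396)/(√(-1942746 - 48) + (210148 + 1512² - 919*1512)) = -6509999/(√(-1942794) + (210148 + 2286144 - 1389528)) = -6509999/(3*I*√215866 + 1106764) = -6509999/(1106764 + 3*I*√215866)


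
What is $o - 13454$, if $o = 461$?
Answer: $-12993$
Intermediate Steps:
$o - 13454 = 461 - 13454 = -12993$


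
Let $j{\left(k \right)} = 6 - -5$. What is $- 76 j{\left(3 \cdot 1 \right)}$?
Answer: $-836$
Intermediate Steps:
$j{\left(k \right)} = 11$ ($j{\left(k \right)} = 6 + 5 = 11$)
$- 76 j{\left(3 \cdot 1 \right)} = \left(-76\right) 11 = -836$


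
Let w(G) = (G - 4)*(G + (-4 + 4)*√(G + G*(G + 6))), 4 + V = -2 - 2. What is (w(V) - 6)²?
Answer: 8100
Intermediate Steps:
V = -8 (V = -4 + (-2 - 2) = -4 - 4 = -8)
w(G) = G*(-4 + G) (w(G) = (-4 + G)*(G + 0*√(G + G*(6 + G))) = (-4 + G)*(G + 0) = (-4 + G)*G = G*(-4 + G))
(w(V) - 6)² = (-8*(-4 - 8) - 6)² = (-8*(-12) - 6)² = (96 - 6)² = 90² = 8100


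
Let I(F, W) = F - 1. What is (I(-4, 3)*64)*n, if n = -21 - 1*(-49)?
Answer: -8960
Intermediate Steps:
n = 28 (n = -21 + 49 = 28)
I(F, W) = -1 + F
(I(-4, 3)*64)*n = ((-1 - 4)*64)*28 = -5*64*28 = -320*28 = -8960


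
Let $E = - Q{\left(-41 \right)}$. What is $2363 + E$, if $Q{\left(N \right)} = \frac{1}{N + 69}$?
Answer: $\frac{66163}{28} \approx 2363.0$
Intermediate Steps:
$Q{\left(N \right)} = \frac{1}{69 + N}$
$E = - \frac{1}{28}$ ($E = - \frac{1}{69 - 41} = - \frac{1}{28} \approx -0.035714$)
$2363 + E = 2363 - \frac{1}{28} = \frac{66163}{28}$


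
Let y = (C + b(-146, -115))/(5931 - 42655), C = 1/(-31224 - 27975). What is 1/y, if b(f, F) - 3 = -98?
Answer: 1087012038/2811953 ≈ 386.57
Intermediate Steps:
b(f, F) = -95 (b(f, F) = 3 - 98 = -95)
C = -1/59199 (C = 1/(-59199) = -1/59199 ≈ -1.6892e-5)
y = 2811953/1087012038 (y = (-1/59199 - 95)/(5931 - 42655) = -5623906/59199/(-36724) = -5623906/59199*(-1/36724) = 2811953/1087012038 ≈ 0.0025869)
1/y = 1/(2811953/1087012038) = 1087012038/2811953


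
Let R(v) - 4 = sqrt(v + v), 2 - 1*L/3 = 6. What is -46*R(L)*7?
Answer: -1288 - 644*I*sqrt(6) ≈ -1288.0 - 1577.5*I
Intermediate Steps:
L = -12 (L = 6 - 3*6 = 6 - 18 = -12)
R(v) = 4 + sqrt(2)*sqrt(v) (R(v) = 4 + sqrt(v + v) = 4 + sqrt(2*v) = 4 + sqrt(2)*sqrt(v))
-46*R(L)*7 = -46*(4 + sqrt(2)*sqrt(-12))*7 = -46*(4 + sqrt(2)*(2*I*sqrt(3)))*7 = -46*(4 + 2*I*sqrt(6))*7 = (-184 - 92*I*sqrt(6))*7 = -1288 - 644*I*sqrt(6)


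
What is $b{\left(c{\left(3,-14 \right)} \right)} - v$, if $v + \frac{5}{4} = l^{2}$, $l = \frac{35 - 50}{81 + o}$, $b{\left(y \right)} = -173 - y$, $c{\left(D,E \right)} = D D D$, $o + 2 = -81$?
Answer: $-255$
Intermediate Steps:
$o = -83$ ($o = -2 - 81 = -83$)
$c{\left(D,E \right)} = D^{3}$ ($c{\left(D,E \right)} = D^{2} D = D^{3}$)
$l = \frac{15}{2}$ ($l = \frac{35 - 50}{81 - 83} = - \frac{15}{-2} = \left(-15\right) \left(- \frac{1}{2}\right) = \frac{15}{2} \approx 7.5$)
$v = 55$ ($v = - \frac{5}{4} + \left(\frac{15}{2}\right)^{2} = - \frac{5}{4} + \frac{225}{4} = 55$)
$b{\left(c{\left(3,-14 \right)} \right)} - v = \left(-173 - 3^{3}\right) - 55 = \left(-173 - 27\right) - 55 = -200 - 55 = -255$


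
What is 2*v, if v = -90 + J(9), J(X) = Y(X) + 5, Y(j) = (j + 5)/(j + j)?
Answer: -1516/9 ≈ -168.44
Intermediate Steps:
Y(j) = (5 + j)/(2*j) (Y(j) = (5 + j)/((2*j)) = (5 + j)*(1/(2*j)) = (5 + j)/(2*j))
J(X) = 5 + (5 + X)/(2*X) (J(X) = (5 + X)/(2*X) + 5 = 5 + (5 + X)/(2*X))
v = -758/9 (v = -90 + (½)*(5 + 11*9)/9 = -90 + (½)*(⅑)*(5 + 99) = -90 + (½)*(⅑)*104 = -90 + 52/9 = -758/9 ≈ -84.222)
2*v = 2*(-758/9) = -1516/9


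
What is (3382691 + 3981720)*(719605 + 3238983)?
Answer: 29152669011668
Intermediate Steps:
(3382691 + 3981720)*(719605 + 3238983) = 7364411*3958588 = 29152669011668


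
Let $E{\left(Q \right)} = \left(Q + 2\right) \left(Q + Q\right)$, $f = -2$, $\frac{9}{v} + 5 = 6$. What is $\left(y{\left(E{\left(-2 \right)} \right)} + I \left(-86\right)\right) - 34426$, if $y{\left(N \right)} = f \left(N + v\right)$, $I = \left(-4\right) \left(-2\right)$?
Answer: $-35132$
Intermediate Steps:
$I = 8$
$v = 9$ ($v = \frac{9}{-5 + 6} = \frac{9}{1} = 9 \cdot 1 = 9$)
$E{\left(Q \right)} = 2 Q \left(2 + Q\right)$ ($E{\left(Q \right)} = \left(2 + Q\right) 2 Q = 2 Q \left(2 + Q\right)$)
$y{\left(N \right)} = -18 - 2 N$ ($y{\left(N \right)} = - 2 \left(N + 9\right) = - 2 \left(9 + N\right) = -18 - 2 N$)
$\left(y{\left(E{\left(-2 \right)} \right)} + I \left(-86\right)\right) - 34426 = \left(\left(-18 - 2 \cdot 2 \left(-2\right) \left(2 - 2\right)\right) + 8 \left(-86\right)\right) - 34426 = \left(\left(-18 - 2 \cdot 2 \left(-2\right) 0\right) - 688\right) - 34426 = \left(\left(-18 - 0\right) - 688\right) - 34426 = \left(\left(-18 + 0\right) - 688\right) - 34426 = \left(-18 - 688\right) - 34426 = -706 - 34426 = -35132$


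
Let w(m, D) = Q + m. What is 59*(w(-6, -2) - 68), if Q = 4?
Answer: -4130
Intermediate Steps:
w(m, D) = 4 + m
59*(w(-6, -2) - 68) = 59*((4 - 6) - 68) = 59*(-2 - 68) = 59*(-70) = -4130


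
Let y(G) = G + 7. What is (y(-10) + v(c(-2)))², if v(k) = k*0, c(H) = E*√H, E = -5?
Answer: 9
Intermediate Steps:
c(H) = -5*√H
v(k) = 0
y(G) = 7 + G
(y(-10) + v(c(-2)))² = ((7 - 10) + 0)² = (-3 + 0)² = (-3)² = 9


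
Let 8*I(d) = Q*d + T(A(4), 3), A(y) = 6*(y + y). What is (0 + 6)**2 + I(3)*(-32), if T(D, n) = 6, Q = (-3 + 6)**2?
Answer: -96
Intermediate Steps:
A(y) = 12*y (A(y) = 6*(2*y) = 12*y)
Q = 9 (Q = 3**2 = 9)
I(d) = 3/4 + 9*d/8 (I(d) = (9*d + 6)/8 = (6 + 9*d)/8 = 3/4 + 9*d/8)
(0 + 6)**2 + I(3)*(-32) = (0 + 6)**2 + (3/4 + (9/8)*3)*(-32) = 6**2 + (3/4 + 27/8)*(-32) = 36 + (33/8)*(-32) = 36 - 132 = -96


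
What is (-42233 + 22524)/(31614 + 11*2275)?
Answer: -19709/56639 ≈ -0.34798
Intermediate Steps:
(-42233 + 22524)/(31614 + 11*2275) = -19709/(31614 + 25025) = -19709/56639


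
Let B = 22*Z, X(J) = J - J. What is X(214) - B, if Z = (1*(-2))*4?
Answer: 176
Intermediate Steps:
Z = -8 (Z = -2*4 = -8)
X(J) = 0
B = -176 (B = 22*(-8) = -176)
X(214) - B = 0 - 1*(-176) = 0 + 176 = 176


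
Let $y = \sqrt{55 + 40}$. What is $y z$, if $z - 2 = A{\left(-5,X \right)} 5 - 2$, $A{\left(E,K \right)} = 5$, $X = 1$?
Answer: $25 \sqrt{95} \approx 243.67$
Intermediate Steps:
$y = \sqrt{95} \approx 9.7468$
$z = 25$ ($z = 2 + \left(5 \cdot 5 - 2\right) = 2 + \left(25 - 2\right) = 2 + 23 = 25$)
$y z = \sqrt{95} \cdot 25 = 25 \sqrt{95}$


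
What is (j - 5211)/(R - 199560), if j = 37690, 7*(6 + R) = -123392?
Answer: -227353/1520354 ≈ -0.14954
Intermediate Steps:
R = -123434/7 (R = -6 + (⅐)*(-123392) = -6 - 123392/7 = -123434/7 ≈ -17633.)
(j - 5211)/(R - 199560) = (37690 - 5211)/(-123434/7 - 199560) = 32479/(-1520354/7) = 32479*(-7/1520354) = -227353/1520354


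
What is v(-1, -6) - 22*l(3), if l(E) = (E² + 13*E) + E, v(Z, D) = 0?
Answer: -1122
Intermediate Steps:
l(E) = E² + 14*E
v(-1, -6) - 22*l(3) = 0 - 66*(14 + 3) = 0 - 66*17 = 0 - 22*51 = 0 - 1122 = -1122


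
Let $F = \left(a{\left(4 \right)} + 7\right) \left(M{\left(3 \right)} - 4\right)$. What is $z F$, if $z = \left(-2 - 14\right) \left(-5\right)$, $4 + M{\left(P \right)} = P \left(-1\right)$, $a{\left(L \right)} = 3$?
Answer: $-8800$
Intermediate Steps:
$M{\left(P \right)} = -4 - P$ ($M{\left(P \right)} = -4 + P \left(-1\right) = -4 - P$)
$F = -110$ ($F = \left(3 + 7\right) \left(\left(-4 - 3\right) - 4\right) = 10 \left(\left(-4 - 3\right) - 4\right) = 10 \left(-7 - 4\right) = 10 \left(-11\right) = -110$)
$z = 80$ ($z = \left(-16\right) \left(-5\right) = 80$)
$z F = 80 \left(-110\right) = -8800$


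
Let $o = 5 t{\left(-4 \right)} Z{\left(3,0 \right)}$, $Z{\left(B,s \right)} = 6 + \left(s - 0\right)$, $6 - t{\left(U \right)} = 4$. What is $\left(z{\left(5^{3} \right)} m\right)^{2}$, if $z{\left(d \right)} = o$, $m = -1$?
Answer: $3600$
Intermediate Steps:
$t{\left(U \right)} = 2$ ($t{\left(U \right)} = 6 - 4 = 2$)
$Z{\left(B,s \right)} = 6 + s$ ($Z{\left(B,s \right)} = 6 + \left(s + 0\right) = 6 + s$)
$o = 60$ ($o = 5 \cdot 2 \left(6 + 0\right) = 10 \cdot 6 = 60$)
$z{\left(d \right)} = 60$
$\left(z{\left(5^{3} \right)} m\right)^{2} = \left(60 \left(-1\right)\right)^{2} = \left(-60\right)^{2} = 3600$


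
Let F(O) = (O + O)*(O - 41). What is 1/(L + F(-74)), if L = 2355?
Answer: 1/19375 ≈ 5.1613e-5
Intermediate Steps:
F(O) = 2*O*(-41 + O) (F(O) = (2*O)*(-41 + O) = 2*O*(-41 + O))
1/(L + F(-74)) = 1/(2355 + 2*(-74)*(-41 - 74)) = 1/(2355 + 2*(-74)*(-115)) = 1/(2355 + 17020) = 1/19375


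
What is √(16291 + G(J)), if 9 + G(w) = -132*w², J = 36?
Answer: I*√154790 ≈ 393.43*I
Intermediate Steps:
G(w) = -9 - 132*w²
√(16291 + G(J)) = √(16291 + (-9 - 132*36²)) = √(16291 + (-9 - 132*1296)) = √(16291 + (-9 - 171072)) = √(16291 - 171081) = √(-154790) = I*√154790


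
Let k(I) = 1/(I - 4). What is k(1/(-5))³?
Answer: -125/9261 ≈ -0.013497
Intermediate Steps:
k(I) = 1/(-4 + I)
k(1/(-5))³ = (1/(-4 + 1/(-5)))³ = (1/(-4 - ⅕))³ = (1/(-21/5))³ = (-5/21)³ = -125/9261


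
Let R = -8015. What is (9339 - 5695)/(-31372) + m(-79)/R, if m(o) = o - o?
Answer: -911/7843 ≈ -0.11615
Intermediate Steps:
m(o) = 0
(9339 - 5695)/(-31372) + m(-79)/R = (9339 - 5695)/(-31372) + 0/(-8015) = 3644*(-1/31372) + 0*(-1/8015) = -911/7843 + 0 = -911/7843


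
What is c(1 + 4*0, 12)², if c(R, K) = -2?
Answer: 4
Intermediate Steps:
c(1 + 4*0, 12)² = (-2)² = 4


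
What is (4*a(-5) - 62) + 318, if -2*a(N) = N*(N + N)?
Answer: 156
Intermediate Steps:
a(N) = -N**2 (a(N) = -N*(N + N)/2 = -N*2*N/2 = -N**2)
(4*a(-5) - 62) + 318 = (4*(-1*(-5)**2) - 62) + 318 = (4*(-1*25) - 62) + 318 = (4*(-25) - 62) + 318 = (-100 - 62) + 318 = -162 + 318 = 156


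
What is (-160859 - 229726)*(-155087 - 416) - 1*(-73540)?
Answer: 60737212795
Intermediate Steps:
(-160859 - 229726)*(-155087 - 416) - 1*(-73540) = -390585*(-155503) + 73540 = 60737139255 + 73540 = 60737212795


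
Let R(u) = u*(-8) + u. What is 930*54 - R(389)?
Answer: 52943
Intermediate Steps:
R(u) = -7*u (R(u) = -8*u + u = -7*u)
930*54 - R(389) = 930*54 - (-7)*389 = 50220 - 1*(-2723) = 50220 + 2723 = 52943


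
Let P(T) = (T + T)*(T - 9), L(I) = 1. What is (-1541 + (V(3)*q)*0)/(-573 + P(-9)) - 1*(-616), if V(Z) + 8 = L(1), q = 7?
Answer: 154925/249 ≈ 622.19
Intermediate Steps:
P(T) = 2*T*(-9 + T) (P(T) = (2*T)*(-9 + T) = 2*T*(-9 + T))
V(Z) = -7 (V(Z) = -8 + 1 = -7)
(-1541 + (V(3)*q)*0)/(-573 + P(-9)) - 1*(-616) = (-1541 - 7*7*0)/(-573 + 2*(-9)*(-9 - 9)) - 1*(-616) = (-1541 - 49*0)/(-573 + 2*(-9)*(-18)) + 616 = (-1541 + 0)/(-573 + 324) + 616 = -1541/(-249) + 616 = -1541*(-1/249) + 616 = 1541/249 + 616 = 154925/249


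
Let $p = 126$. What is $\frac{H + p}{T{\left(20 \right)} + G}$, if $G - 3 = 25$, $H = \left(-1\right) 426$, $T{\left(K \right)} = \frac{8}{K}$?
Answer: $- \frac{750}{71} \approx -10.563$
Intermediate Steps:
$H = -426$
$G = 28$ ($G = 3 + 25 = 28$)
$\frac{H + p}{T{\left(20 \right)} + G} = \frac{-426 + 126}{\frac{8}{20} + 28} = - \frac{300}{8 \cdot \frac{1}{20} + 28} = - \frac{300}{\frac{2}{5} + 28} = - \frac{300}{\frac{142}{5}} = \left(-300\right) \frac{5}{142} = - \frac{750}{71}$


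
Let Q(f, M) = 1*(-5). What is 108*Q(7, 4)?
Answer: -540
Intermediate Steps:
Q(f, M) = -5
108*Q(7, 4) = 108*(-5) = -540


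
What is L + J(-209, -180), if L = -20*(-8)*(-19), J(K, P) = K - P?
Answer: -3069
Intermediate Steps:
L = -3040 (L = 160*(-19) = -3040)
L + J(-209, -180) = -3040 + (-209 - 1*(-180)) = -3040 + (-209 + 180) = -3040 - 29 = -3069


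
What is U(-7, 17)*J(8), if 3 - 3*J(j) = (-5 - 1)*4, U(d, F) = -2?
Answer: -18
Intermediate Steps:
J(j) = 9 (J(j) = 1 - (-5 - 1)*4/3 = 1 - (-2)*4 = 1 - ⅓*(-24) = 1 + 8 = 9)
U(-7, 17)*J(8) = -2*9 = -18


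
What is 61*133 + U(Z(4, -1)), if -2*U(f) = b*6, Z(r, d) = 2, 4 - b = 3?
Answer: 8110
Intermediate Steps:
b = 1 (b = 4 - 1*3 = 4 - 3 = 1)
U(f) = -3 (U(f) = -6/2 = -1/2*6 = -3)
61*133 + U(Z(4, -1)) = 61*133 - 3 = 8113 - 3 = 8110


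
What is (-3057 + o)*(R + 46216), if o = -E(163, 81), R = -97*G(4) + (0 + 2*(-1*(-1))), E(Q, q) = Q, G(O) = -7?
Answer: -151008340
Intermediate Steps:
R = 681 (R = -97*(-7) + (0 + 2*(-1*(-1))) = 679 + (0 + 2*1) = 679 + (0 + 2) = 679 + 2 = 681)
o = -163 (o = -1*163 = -163)
(-3057 + o)*(R + 46216) = (-3057 - 163)*(681 + 46216) = -3220*46897 = -151008340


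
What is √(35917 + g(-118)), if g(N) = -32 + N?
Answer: √35767 ≈ 189.12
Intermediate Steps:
√(35917 + g(-118)) = √(35917 + (-32 - 118)) = √(35917 - 150) = √35767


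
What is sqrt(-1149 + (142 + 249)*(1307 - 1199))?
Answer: sqrt(41079) ≈ 202.68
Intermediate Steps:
sqrt(-1149 + (142 + 249)*(1307 - 1199)) = sqrt(-1149 + 391*108) = sqrt(-1149 + 42228) = sqrt(41079)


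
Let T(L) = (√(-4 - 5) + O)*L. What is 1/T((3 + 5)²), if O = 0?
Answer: -I/192 ≈ -0.0052083*I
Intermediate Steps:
T(L) = 3*I*L (T(L) = (√(-4 - 5) + 0)*L = (√(-9) + 0)*L = (3*I + 0)*L = (3*I)*L = 3*I*L)
1/T((3 + 5)²) = 1/(3*I*(3 + 5)²) = 1/(3*I*8²) = 1/(3*I*64) = 1/(192*I) = -I/192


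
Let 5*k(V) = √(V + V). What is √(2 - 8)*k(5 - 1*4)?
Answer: 2*I*√3/5 ≈ 0.69282*I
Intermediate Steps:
k(V) = √2*√V/5 (k(V) = √(V + V)/5 = √(2*V)/5 = (√2*√V)/5 = √2*√V/5)
√(2 - 8)*k(5 - 1*4) = √(2 - 8)*(√2*√(5 - 1*4)/5) = √(-6)*(√2*√(5 - 4)/5) = (I*√6)*(√2*√1/5) = (I*√6)*((⅕)*√2*1) = (I*√6)*(√2/5) = 2*I*√3/5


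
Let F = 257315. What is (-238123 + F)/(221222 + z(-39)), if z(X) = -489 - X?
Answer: 4798/55193 ≈ 0.086931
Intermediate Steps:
(-238123 + F)/(221222 + z(-39)) = (-238123 + 257315)/(221222 + (-489 - 1*(-39))) = 19192/(221222 + (-489 + 39)) = 19192/(221222 - 450) = 19192/220772 = 19192*(1/220772) = 4798/55193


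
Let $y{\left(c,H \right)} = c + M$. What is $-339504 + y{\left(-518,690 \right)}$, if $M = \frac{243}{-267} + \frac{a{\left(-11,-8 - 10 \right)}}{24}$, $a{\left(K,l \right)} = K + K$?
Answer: $- \frac{363145447}{1068} \approx -3.4002 \cdot 10^{5}$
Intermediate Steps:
$a{\left(K,l \right)} = 2 K$
$M = - \frac{1951}{1068}$ ($M = \frac{243}{-267} + \frac{2 \left(-11\right)}{24} = 243 \left(- \frac{1}{267}\right) - \frac{11}{12} = - \frac{81}{89} - \frac{11}{12} = - \frac{1951}{1068} \approx -1.8268$)
$y{\left(c,H \right)} = - \frac{1951}{1068} + c$ ($y{\left(c,H \right)} = c - \frac{1951}{1068} = - \frac{1951}{1068} + c$)
$-339504 + y{\left(-518,690 \right)} = -339504 - \frac{555175}{1068} = - \frac{363145447}{1068}$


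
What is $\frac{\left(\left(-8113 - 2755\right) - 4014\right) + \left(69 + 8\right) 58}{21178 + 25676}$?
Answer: $- \frac{1736}{7809} \approx -0.22231$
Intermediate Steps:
$\frac{\left(\left(-8113 - 2755\right) - 4014\right) + \left(69 + 8\right) 58}{21178 + 25676} = \frac{\left(-10868 - 4014\right) + 77 \cdot 58}{46854} = \left(-14882 + 4466\right) \frac{1}{46854} = \left(-10416\right) \frac{1}{46854} = - \frac{1736}{7809}$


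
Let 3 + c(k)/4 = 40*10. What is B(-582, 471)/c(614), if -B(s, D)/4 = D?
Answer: -471/397 ≈ -1.1864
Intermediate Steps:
B(s, D) = -4*D
c(k) = 1588 (c(k) = -12 + 4*(40*10) = -12 + 4*400 = -12 + 1600 = 1588)
B(-582, 471)/c(614) = -4*471/1588 = -1884*1/1588 = -471/397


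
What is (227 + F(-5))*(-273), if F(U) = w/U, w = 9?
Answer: -307398/5 ≈ -61480.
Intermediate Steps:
F(U) = 9/U
(227 + F(-5))*(-273) = (227 + 9/(-5))*(-273) = (227 + 9*(-1/5))*(-273) = (227 - 9/5)*(-273) = (1126/5)*(-273) = -307398/5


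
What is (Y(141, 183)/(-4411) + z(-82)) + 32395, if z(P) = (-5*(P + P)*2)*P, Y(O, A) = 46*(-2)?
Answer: -450296843/4411 ≈ -1.0209e+5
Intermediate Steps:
Y(O, A) = -92
z(P) = -20*P**2 (z(P) = (-5*2*P*2)*P = (-20*P)*P = -20*P**2)
(Y(141, 183)/(-4411) + z(-82)) + 32395 = (-92/(-4411) - 20*(-82)**2) + 32395 = (-92*(-1/4411) - 20*6724) + 32395 = (92/4411 - 134480) + 32395 = -593191188/4411 + 32395 = -450296843/4411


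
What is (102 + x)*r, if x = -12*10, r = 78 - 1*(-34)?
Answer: -2016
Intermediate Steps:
r = 112 (r = 78 + 34 = 112)
x = -120
(102 + x)*r = (102 - 120)*112 = -18*112 = -2016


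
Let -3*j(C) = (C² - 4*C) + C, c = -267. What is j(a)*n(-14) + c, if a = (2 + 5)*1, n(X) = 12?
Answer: -379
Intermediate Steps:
a = 7 (a = 7*1 = 7)
j(C) = C - C²/3 (j(C) = -((C² - 4*C) + C)/3 = -(C² - 3*C)/3 = C - C²/3)
j(a)*n(-14) + c = ((⅓)*7*(3 - 1*7))*12 - 267 = ((⅓)*7*(3 - 7))*12 - 267 = ((⅓)*7*(-4))*12 - 267 = -28/3*12 - 267 = -112 - 267 = -379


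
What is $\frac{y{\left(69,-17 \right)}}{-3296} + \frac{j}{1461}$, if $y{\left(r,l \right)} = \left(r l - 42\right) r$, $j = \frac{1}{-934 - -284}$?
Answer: $\frac{39806952227}{1565023200} \approx 25.435$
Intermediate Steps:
$j = - \frac{1}{650}$ ($j = \frac{1}{-934 + 284} = \frac{1}{-650} = - \frac{1}{650} \approx -0.0015385$)
$y{\left(r,l \right)} = r \left(-42 + l r\right)$ ($y{\left(r,l \right)} = \left(l r - 42\right) r = \left(-42 + l r\right) r = r \left(-42 + l r\right)$)
$\frac{y{\left(69,-17 \right)}}{-3296} + \frac{j}{1461} = \frac{69 \left(-42 - 1173\right)}{-3296} - \frac{1}{650 \cdot 1461} = 69 \left(-42 - 1173\right) \left(- \frac{1}{3296}\right) - \frac{1}{949650} = 69 \left(-1215\right) \left(- \frac{1}{3296}\right) - \frac{1}{949650} = \left(-83835\right) \left(- \frac{1}{3296}\right) - \frac{1}{949650} = \frac{83835}{3296} - \frac{1}{949650} = \frac{39806952227}{1565023200}$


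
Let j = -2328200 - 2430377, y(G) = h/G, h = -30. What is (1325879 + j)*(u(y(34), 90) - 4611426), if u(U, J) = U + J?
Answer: 269098557187446/17 ≈ 1.5829e+13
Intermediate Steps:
y(G) = -30/G
j = -4758577
u(U, J) = J + U
(1325879 + j)*(u(y(34), 90) - 4611426) = (1325879 - 4758577)*((90 - 30/34) - 4611426) = -3432698*((90 - 30*1/34) - 4611426) = -3432698*((90 - 15/17) - 4611426) = -3432698*(1515/17 - 4611426) = -3432698*(-78392727/17) = 269098557187446/17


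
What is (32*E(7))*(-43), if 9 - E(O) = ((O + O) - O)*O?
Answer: 55040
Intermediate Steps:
E(O) = 9 - O**2 (E(O) = 9 - ((O + O) - O)*O = 9 - (2*O - O)*O = 9 - O*O = 9 - O**2)
(32*E(7))*(-43) = (32*(9 - 1*7**2))*(-43) = (32*(9 - 1*49))*(-43) = (32*(9 - 49))*(-43) = (32*(-40))*(-43) = -1280*(-43) = 55040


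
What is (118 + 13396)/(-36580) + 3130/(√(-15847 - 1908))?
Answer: -6757/18290 - 626*I*√17755/3551 ≈ -0.36944 - 23.49*I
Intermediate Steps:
(118 + 13396)/(-36580) + 3130/(√(-15847 - 1908)) = 13514*(-1/36580) + 3130/(√(-17755)) = -6757/18290 + 3130/((I*√17755)) = -6757/18290 + 3130*(-I*√17755/17755) = -6757/18290 - 626*I*√17755/3551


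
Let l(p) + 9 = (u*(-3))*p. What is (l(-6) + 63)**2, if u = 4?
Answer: 15876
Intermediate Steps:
l(p) = -9 - 12*p (l(p) = -9 + (4*(-3))*p = -9 - 12*p)
(l(-6) + 63)**2 = ((-9 - 12*(-6)) + 63)**2 = ((-9 + 72) + 63)**2 = (63 + 63)**2 = 126**2 = 15876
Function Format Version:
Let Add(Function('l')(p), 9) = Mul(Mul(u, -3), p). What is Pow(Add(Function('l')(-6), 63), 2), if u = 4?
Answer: 15876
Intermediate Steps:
Function('l')(p) = Add(-9, Mul(-12, p)) (Function('l')(p) = Add(-9, Mul(Mul(4, -3), p)) = Add(-9, Mul(-12, p)))
Pow(Add(Function('l')(-6), 63), 2) = Pow(Add(Add(-9, Mul(-12, -6)), 63), 2) = Pow(Add(Add(-9, 72), 63), 2) = Pow(Add(63, 63), 2) = Pow(126, 2) = 15876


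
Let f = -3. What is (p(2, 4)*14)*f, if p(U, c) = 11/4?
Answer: -231/2 ≈ -115.50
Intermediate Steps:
p(U, c) = 11/4 (p(U, c) = 11*(1/4) = 11/4)
(p(2, 4)*14)*f = ((11/4)*14)*(-3) = (77/2)*(-3) = -231/2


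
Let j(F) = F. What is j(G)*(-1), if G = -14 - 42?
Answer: 56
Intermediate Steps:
G = -56
j(G)*(-1) = -56*(-1) = 56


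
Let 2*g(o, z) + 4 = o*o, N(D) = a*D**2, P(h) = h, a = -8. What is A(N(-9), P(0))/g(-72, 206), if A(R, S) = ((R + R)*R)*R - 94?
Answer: -272097839/1295 ≈ -2.1011e+5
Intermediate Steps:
N(D) = -8*D**2
g(o, z) = -2 + o**2/2 (g(o, z) = -2 + (o*o)/2 = -2 + o**2/2)
A(R, S) = -94 + 2*R**3 (A(R, S) = ((2*R)*R)*R - 94 = (2*R**2)*R - 94 = 2*R**3 - 94 = -94 + 2*R**3)
A(N(-9), P(0))/g(-72, 206) = (-94 + 2*(-8*(-9)**2)**3)/(-2 + (1/2)*(-72)**2) = (-94 + 2*(-8*81)**3)/(-2 + (1/2)*5184) = (-94 + 2*(-648)**3)/(-2 + 2592) = (-94 + 2*(-272097792))/2590 = (-94 - 544195584)*(1/2590) = -544195678*1/2590 = -272097839/1295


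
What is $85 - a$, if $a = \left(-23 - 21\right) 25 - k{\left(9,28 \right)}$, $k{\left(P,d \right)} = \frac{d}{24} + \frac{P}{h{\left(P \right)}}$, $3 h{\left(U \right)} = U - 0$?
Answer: $\frac{7135}{6} \approx 1189.2$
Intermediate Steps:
$h{\left(U \right)} = \frac{U}{3}$ ($h{\left(U \right)} = \frac{U - 0}{3} = \frac{U + 0}{3} = \frac{U}{3}$)
$k{\left(P,d \right)} = 3 + \frac{d}{24}$ ($k{\left(P,d \right)} = \frac{d}{24} + \frac{P}{\frac{1}{3} P} = d \frac{1}{24} + P \frac{3}{P} = \frac{d}{24} + 3 = 3 + \frac{d}{24}$)
$a = - \frac{6625}{6}$ ($a = \left(-23 - 21\right) 25 - \left(3 + \frac{1}{24} \cdot 28\right) = \left(-44\right) 25 - \left(3 + \frac{7}{6}\right) = -1100 - \frac{25}{6} = - \frac{6625}{6} \approx -1104.2$)
$85 - a = 85 - - \frac{6625}{6} = 85 + \frac{6625}{6} = \frac{7135}{6}$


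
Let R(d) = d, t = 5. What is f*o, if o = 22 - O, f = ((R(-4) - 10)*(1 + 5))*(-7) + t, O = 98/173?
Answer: 2198844/173 ≈ 12710.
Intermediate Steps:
O = 98/173 (O = 98*(1/173) = 98/173 ≈ 0.56647)
f = 593 (f = ((-4 - 10)*(1 + 5))*(-7) + 5 = -14*6*(-7) + 5 = -84*(-7) + 5 = 588 + 5 = 593)
o = 3708/173 (o = 22 - 1*98/173 = 22 - 98/173 = 3708/173 ≈ 21.434)
f*o = 593*(3708/173) = 2198844/173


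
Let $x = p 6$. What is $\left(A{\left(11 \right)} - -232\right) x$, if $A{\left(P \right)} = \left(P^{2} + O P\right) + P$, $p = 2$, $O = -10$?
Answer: $3048$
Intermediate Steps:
$x = 12$ ($x = 2 \cdot 6 = 12$)
$A{\left(P \right)} = P^{2} - 9 P$ ($A{\left(P \right)} = \left(P^{2} - 10 P\right) + P = P^{2} - 9 P$)
$\left(A{\left(11 \right)} - -232\right) x = \left(11 \left(-9 + 11\right) - -232\right) 12 = \left(11 \cdot 2 + 232\right) 12 = \left(22 + 232\right) 12 = 254 \cdot 12 = 3048$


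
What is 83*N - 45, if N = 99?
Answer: 8172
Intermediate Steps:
83*N - 45 = 83*99 - 45 = 8217 - 45 = 8172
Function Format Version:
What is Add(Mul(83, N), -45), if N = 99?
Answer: 8172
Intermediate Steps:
Add(Mul(83, N), -45) = Add(Mul(83, 99), -45) = Add(8217, -45) = 8172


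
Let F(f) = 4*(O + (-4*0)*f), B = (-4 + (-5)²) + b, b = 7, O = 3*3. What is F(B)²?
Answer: 1296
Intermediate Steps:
O = 9
B = 28 (B = (-4 + (-5)²) + 7 = (-4 + 25) + 7 = 21 + 7 = 28)
F(f) = 36 (F(f) = 4*(9 + (-4*0)*f) = 4*(9 + 0*f) = 4*(9 + 0) = 4*9 = 36)
F(B)² = 36² = 1296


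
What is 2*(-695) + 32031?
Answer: 30641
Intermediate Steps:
2*(-695) + 32031 = -1390 + 32031 = 30641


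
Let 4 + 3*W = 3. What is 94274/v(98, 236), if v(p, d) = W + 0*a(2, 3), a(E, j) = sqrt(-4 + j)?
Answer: -282822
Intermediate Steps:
W = -1/3 (W = -4/3 + (1/3)*3 = -4/3 + 1 = -1/3 ≈ -0.33333)
v(p, d) = -1/3 (v(p, d) = -1/3 + 0*sqrt(-4 + 3) = -1/3 + 0*sqrt(-1) = -1/3 + 0*I = -1/3 + 0 = -1/3)
94274/v(98, 236) = 94274/(-1/3) = 94274*(-3) = -282822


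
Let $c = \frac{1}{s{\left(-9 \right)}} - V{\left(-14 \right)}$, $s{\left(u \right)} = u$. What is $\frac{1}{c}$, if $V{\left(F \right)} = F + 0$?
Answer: $\frac{9}{125} \approx 0.072$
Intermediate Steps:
$V{\left(F \right)} = F$
$c = \frac{125}{9}$ ($c = \frac{1}{-9} - -14 = - \frac{1}{9} + 14 = \frac{125}{9} \approx 13.889$)
$\frac{1}{c} = \frac{1}{\frac{125}{9}} = \frac{9}{125}$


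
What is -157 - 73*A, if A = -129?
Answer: 9260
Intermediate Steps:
-157 - 73*A = -157 - 73*(-129) = -157 + 9417 = 9260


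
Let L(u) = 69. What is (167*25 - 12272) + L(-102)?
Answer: -8028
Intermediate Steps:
(167*25 - 12272) + L(-102) = (167*25 - 12272) + 69 = (4175 - 12272) + 69 = -8097 + 69 = -8028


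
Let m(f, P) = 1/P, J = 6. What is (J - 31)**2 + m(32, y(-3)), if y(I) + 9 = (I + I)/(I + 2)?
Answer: 1874/3 ≈ 624.67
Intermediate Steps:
y(I) = -9 + 2*I/(2 + I) (y(I) = -9 + (I + I)/(I + 2) = -9 + (2*I)/(2 + I) = -9 + 2*I/(2 + I))
(J - 31)**2 + m(32, y(-3)) = (6 - 31)**2 + 1/((-18 - 7*(-3))/(2 - 3)) = (-25)**2 + 1/((-18 + 21)/(-1)) = 625 + 1/(-1*3) = 625 + 1/(-3) = 625 - 1/3 = 1874/3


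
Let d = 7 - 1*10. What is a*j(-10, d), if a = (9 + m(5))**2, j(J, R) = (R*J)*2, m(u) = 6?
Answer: 13500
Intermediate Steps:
d = -3 (d = 7 - 10 = -3)
j(J, R) = 2*J*R (j(J, R) = (J*R)*2 = 2*J*R)
a = 225 (a = (9 + 6)**2 = 15**2 = 225)
a*j(-10, d) = 225*(2*(-10)*(-3)) = 225*60 = 13500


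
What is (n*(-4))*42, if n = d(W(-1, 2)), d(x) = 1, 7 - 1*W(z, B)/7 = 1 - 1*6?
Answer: -168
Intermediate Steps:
W(z, B) = 84 (W(z, B) = 49 - 7*(1 - 1*6) = 49 - 7*(1 - 6) = 49 - 7*(-5) = 49 + 35 = 84)
n = 1
(n*(-4))*42 = (1*(-4))*42 = -4*42 = -168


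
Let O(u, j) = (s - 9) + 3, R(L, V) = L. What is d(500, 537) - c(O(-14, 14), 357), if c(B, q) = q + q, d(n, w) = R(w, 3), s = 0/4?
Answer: -177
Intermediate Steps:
s = 0 (s = 0*(¼) = 0)
d(n, w) = w
O(u, j) = -6 (O(u, j) = (0 - 9) + 3 = -9 + 3 = -6)
c(B, q) = 2*q
d(500, 537) - c(O(-14, 14), 357) = 537 - 2*357 = 537 - 1*714 = 537 - 714 = -177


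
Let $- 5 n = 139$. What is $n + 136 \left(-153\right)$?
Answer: $- \frac{104179}{5} \approx -20836.0$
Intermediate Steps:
$n = - \frac{139}{5}$ ($n = \left(- \frac{1}{5}\right) 139 = - \frac{139}{5} \approx -27.8$)
$n + 136 \left(-153\right) = - \frac{139}{5} + 136 \left(-153\right) = - \frac{139}{5} - 20808 = - \frac{104179}{5}$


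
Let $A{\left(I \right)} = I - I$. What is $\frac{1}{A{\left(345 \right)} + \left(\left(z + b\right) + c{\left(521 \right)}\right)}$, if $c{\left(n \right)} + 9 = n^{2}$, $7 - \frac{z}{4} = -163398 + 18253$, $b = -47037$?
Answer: $\frac{1}{805003} \approx 1.2422 \cdot 10^{-6}$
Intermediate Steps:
$A{\left(I \right)} = 0$
$z = 580608$ ($z = 28 - 4 \left(-163398 + 18253\right) = 28 - -580580 = 28 + 580580 = 580608$)
$c{\left(n \right)} = -9 + n^{2}$
$\frac{1}{A{\left(345 \right)} + \left(\left(z + b\right) + c{\left(521 \right)}\right)} = \frac{1}{0 + \left(\left(580608 - 47037\right) - \left(9 - 521^{2}\right)\right)} = \frac{1}{0 + \left(533571 + \left(-9 + 271441\right)\right)} = \frac{1}{0 + \left(533571 + 271432\right)} = \frac{1}{0 + 805003} = \frac{1}{805003}$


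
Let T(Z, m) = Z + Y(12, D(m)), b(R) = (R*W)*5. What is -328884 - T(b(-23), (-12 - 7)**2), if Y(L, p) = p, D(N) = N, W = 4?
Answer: -328785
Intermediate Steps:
b(R) = 20*R (b(R) = (R*4)*5 = (4*R)*5 = 20*R)
T(Z, m) = Z + m
-328884 - T(b(-23), (-12 - 7)**2) = -328884 - (20*(-23) + (-12 - 7)**2) = -328884 - (-460 + (-19)**2) = -328884 - (-460 + 361) = -328884 - 1*(-99) = -328884 + 99 = -328785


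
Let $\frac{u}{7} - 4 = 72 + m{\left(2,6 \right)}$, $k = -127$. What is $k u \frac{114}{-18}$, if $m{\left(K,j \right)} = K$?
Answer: $439166$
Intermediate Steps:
$u = 546$ ($u = 28 + 7 \left(72 + 2\right) = 28 + 7 \cdot 74 = 28 + 518 = 546$)
$k u \frac{114}{-18} = \left(-127\right) 546 \frac{114}{-18} = - 69342 \cdot 114 \left(- \frac{1}{18}\right) = \left(-69342\right) \left(- \frac{19}{3}\right) = 439166$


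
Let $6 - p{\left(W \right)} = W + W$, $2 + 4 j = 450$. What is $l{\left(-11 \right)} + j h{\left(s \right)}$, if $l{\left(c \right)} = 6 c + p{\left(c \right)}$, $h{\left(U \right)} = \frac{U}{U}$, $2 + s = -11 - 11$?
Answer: $74$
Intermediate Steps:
$j = 112$ ($j = - \frac{1}{2} + \frac{1}{4} \cdot 450 = - \frac{1}{2} + \frac{225}{2} = 112$)
$p{\left(W \right)} = 6 - 2 W$ ($p{\left(W \right)} = 6 - \left(W + W\right) = 6 - 2 W$)
$s = -24$ ($s = -2 - 22 = -24$)
$h{\left(U \right)} = 1$
$l{\left(c \right)} = 6 + 4 c$ ($l{\left(c \right)} = 6 c - \left(-6 + 2 c\right) = 6 + 4 c$)
$l{\left(-11 \right)} + j h{\left(s \right)} = \left(6 + 4 \left(-11\right)\right) + 112 \cdot 1 = \left(6 - 44\right) + 112 = -38 + 112 = 74$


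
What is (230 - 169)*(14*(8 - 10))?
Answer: -1708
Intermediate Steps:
(230 - 169)*(14*(8 - 10)) = 61*(14*(-2)) = 61*(-28) = -1708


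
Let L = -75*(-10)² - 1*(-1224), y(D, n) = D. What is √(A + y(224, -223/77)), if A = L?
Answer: 2*I*√1513 ≈ 77.795*I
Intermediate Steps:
L = -6276 (L = -75*100 + 1224 = -7500 + 1224 = -6276)
A = -6276
√(A + y(224, -223/77)) = √(-6276 + 224) = √(-6052) = 2*I*√1513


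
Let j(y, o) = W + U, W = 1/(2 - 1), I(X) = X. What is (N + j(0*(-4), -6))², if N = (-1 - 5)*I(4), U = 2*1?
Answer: 441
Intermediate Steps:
U = 2
W = 1 (W = 1/1 = 1)
N = -24 (N = (-1 - 5)*4 = -6*4 = -24)
j(y, o) = 3 (j(y, o) = 1 + 2 = 3)
(N + j(0*(-4), -6))² = (-24 + 3)² = (-21)² = 441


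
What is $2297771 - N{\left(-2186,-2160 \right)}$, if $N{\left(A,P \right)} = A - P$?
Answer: $2297797$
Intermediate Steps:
$2297771 - N{\left(-2186,-2160 \right)} = 2297771 - \left(-2186 - -2160\right) = 2297771 - \left(-2186 + 2160\right) = 2297771 - -26 = 2297771 + 26 = 2297797$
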